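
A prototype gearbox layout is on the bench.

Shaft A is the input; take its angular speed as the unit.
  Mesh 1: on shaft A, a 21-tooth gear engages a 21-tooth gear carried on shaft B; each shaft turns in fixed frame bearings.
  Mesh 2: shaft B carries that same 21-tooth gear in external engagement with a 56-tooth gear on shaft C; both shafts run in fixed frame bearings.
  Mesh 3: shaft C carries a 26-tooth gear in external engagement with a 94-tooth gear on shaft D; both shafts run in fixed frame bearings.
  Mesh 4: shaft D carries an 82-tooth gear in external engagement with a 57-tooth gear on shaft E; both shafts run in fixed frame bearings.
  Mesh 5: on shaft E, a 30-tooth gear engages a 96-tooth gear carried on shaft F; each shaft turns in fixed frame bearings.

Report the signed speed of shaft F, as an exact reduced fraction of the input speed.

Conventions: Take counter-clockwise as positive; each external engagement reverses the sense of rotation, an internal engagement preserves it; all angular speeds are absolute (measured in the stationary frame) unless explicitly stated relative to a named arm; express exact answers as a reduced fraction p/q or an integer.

-2665/57152

5-mesh fixed-axis compound train (all bearings frame-fixed)
mesh 1 [21T→21T]: |ω|/ω_in = 1×21/21 = 1, sense flips to −
mesh 2 [21T→56T]: |ω|/ω_in = 1×21/56 = 3/8, sense flips to +
mesh 3 [26T→94T]: |ω|/ω_in = (3/8)×26/94 = 39/376, sense flips to −
mesh 4 [82T→57T]: |ω|/ω_in = (39/376)×82/57 = 533/3572, sense flips to +
mesh 5 [30T→96T]: |ω|/ω_in = (533/3572)×30/96 = 2665/57152, sense flips to −
signed output speed (× input speed) = -2665/57152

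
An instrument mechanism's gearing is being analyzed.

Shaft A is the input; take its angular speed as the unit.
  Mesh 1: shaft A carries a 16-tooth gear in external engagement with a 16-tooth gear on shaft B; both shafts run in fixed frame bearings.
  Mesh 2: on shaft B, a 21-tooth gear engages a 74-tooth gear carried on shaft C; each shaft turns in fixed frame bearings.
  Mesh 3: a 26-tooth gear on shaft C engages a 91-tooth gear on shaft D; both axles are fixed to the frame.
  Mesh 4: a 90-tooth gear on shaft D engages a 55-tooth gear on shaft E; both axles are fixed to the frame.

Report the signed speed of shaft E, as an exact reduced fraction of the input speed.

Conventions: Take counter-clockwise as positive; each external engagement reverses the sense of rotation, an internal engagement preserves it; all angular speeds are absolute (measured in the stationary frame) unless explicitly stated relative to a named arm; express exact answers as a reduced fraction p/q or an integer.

4-mesh fixed-axis compound train (all bearings frame-fixed)
mesh 1 [16T→16T]: |ω|/ω_in = 1×16/16 = 1, sense flips to −
mesh 2 [21T→74T]: |ω|/ω_in = 1×21/74 = 21/74, sense flips to +
mesh 3 [26T→91T]: |ω|/ω_in = (21/74)×26/91 = 3/37, sense flips to −
mesh 4 [90T→55T]: |ω|/ω_in = (3/37)×90/55 = 54/407, sense flips to +
signed output speed (× input speed) = 54/407

54/407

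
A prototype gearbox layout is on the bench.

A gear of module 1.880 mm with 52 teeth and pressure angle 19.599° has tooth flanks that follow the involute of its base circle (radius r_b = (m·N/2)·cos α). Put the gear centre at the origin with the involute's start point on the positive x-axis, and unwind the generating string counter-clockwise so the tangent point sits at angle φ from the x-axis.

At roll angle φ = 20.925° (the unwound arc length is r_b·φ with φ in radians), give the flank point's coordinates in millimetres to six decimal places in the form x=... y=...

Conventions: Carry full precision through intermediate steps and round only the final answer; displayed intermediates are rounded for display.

x=49.017322 y=0.737760

topology: single-mesh involute geometry — m = 1.880, N = 52
pitch radius r_p = m·N/2 = 1.880·52/2 = 48.880000
base radius r_b = r_p·cos α = 48.880000·cos 19.599° = 46.048054
roll angle φ = 20.925° = 0.36521015 rad
x = r_b·(cos φ + φ·sin φ) = 49.017322
y = r_b·(sin φ − φ·cos φ) = 0.737760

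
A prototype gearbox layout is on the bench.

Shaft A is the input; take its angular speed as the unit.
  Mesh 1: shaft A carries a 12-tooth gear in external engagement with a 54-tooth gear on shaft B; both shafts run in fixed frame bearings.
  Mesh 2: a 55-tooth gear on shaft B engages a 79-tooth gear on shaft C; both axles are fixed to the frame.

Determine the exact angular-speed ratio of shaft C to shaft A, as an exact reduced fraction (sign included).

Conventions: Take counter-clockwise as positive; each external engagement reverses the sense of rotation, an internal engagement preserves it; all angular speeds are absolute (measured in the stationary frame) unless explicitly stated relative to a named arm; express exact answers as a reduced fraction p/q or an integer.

110/711

class = fixed-axis compound train [2 meshes; 2 ratios multiply, 2 sense flips]
mesh 1 [12T→54T]: running ratio 2/9, sense −
mesh 2 [55T→79T]: running ratio 110/711, sense +
ω_out/ω_in = 110/711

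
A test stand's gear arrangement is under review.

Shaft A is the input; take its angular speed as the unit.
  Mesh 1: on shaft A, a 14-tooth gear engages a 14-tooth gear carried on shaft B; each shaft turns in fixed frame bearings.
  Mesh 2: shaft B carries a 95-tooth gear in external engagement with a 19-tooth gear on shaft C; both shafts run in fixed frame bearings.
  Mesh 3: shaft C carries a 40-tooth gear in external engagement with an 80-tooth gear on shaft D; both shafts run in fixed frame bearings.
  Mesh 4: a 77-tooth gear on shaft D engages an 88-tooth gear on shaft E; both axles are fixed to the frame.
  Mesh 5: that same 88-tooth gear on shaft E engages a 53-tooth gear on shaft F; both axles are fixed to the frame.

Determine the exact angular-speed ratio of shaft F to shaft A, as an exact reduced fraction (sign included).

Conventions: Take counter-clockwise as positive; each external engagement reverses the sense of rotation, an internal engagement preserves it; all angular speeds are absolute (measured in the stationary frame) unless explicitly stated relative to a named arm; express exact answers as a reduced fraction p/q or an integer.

class = fixed-axis compound train [5 meshes; 5 ratios multiply, 5 sense flips]
mesh 1 [14T→14T]: running ratio 1, sense −
mesh 2 [95T→19T]: running ratio 5, sense +
mesh 3 [40T→80T]: running ratio 5/2, sense −
mesh 4 [77T→88T]: running ratio 35/16, sense +
mesh 5 [88T→53T]: running ratio 385/106, sense −
ω_out/ω_in = -385/106

-385/106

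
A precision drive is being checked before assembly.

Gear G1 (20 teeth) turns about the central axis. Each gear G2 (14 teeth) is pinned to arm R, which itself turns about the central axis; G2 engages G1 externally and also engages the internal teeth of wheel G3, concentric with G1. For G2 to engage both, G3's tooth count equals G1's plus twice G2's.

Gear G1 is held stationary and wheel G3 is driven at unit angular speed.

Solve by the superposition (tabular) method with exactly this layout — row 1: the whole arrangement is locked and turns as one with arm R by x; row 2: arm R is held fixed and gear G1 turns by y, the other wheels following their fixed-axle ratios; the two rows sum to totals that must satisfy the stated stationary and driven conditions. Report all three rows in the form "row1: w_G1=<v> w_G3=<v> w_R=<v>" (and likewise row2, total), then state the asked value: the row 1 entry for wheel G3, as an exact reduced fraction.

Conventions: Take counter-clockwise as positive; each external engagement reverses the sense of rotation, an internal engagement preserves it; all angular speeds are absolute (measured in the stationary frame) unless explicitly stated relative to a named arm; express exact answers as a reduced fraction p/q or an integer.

row1: w_G1=12/17 w_G3=12/17 w_R=12/17
row2: w_G1=-12/17 w_G3=5/17 w_R=0
total: w_G1=0 w_G3=1 w_R=12/17
asked value: 12/17

planetary set (20T centre, 14T on arm, 48T internal) — Willis relation
row 1 — lock + rotate with arm: ω_sun = ω_ring = ω_arm = x
row 2: sun turns y, ring = −(20/48)·y, arm 0
boundary: total ω_sun = x + y = 0 and total ω_ring = x − (20/48)·y = 1  ⇒  y = -12/17, x = 12/17
row 2 ring = −(20/48)·(-12/17) = 5/17
totals (row 1 + row 2): sun 12/17 + (-12/17) = 0, ring 12/17 + 5/17 = 1, arm 12/17 + 0 = 12/17
asked cell (row1, ring) = 12/17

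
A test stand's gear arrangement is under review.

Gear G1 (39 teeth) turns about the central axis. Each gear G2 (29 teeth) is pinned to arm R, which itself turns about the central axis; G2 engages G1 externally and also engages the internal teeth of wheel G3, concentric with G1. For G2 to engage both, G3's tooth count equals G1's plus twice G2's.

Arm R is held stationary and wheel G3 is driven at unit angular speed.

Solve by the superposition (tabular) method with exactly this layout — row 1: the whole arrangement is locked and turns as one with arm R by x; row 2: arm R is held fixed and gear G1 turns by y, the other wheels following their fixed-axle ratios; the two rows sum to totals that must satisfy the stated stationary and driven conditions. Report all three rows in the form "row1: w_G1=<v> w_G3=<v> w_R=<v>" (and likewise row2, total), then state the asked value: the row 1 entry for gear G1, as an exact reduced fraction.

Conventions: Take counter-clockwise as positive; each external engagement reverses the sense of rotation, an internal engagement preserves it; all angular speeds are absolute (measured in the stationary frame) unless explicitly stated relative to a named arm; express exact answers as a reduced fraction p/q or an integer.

row1: w_G1=0 w_G3=0 w_R=0
row2: w_G1=-97/39 w_G3=1 w_R=0
total: w_G1=-97/39 w_G3=1 w_R=0
asked value: 0

recognized (axles ride arm R): planetary set, 39/29/97 teeth
row 1: whole set turns with the arm by x
row 2 — arm fixed, fixed-axis ratios: sun y, ring −(39/97)·y, arm 0
boundary: total ω_arm = x = 0 and total ω_ring = x − (39/97)·y = 1  ⇒  y = -97/39, x = 0
row 2 ring = −(39/97)·(-97/39) = 1
totals (row 1 + row 2): sun 0 + (-97/39) = -97/39, ring 0 + 1 = 1, arm 0 + 0 = 0
asked cell (row1, sun) = 0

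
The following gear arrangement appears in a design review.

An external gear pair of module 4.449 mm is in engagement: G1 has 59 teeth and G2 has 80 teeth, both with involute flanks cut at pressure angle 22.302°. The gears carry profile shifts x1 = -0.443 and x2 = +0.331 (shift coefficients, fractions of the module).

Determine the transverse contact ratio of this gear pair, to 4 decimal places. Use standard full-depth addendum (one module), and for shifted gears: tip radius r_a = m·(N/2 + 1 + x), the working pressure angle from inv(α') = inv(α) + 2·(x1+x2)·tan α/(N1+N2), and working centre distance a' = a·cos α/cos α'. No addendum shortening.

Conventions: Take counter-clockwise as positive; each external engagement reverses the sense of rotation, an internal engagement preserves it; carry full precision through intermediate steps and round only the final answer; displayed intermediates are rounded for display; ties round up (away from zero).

1.6914

class = single-mesh tooth geometry [involute pair 59T × 80T, m = 4.449]
base radii: r_b1 = 121.427874, r_b2 = 164.647964
tip radii: r_a1 = 133.723593, r_a2 = 183.881619
inv(α') = inv(22.302°) + 2·(-0.443+0.331)·tan α/(59+80) = 0.02026634  ⇒  α' = 22.07433°
a' = a·cos α / cos α' = 309.2055·cos 22.302°/cos 22.07433° = 308.704791
action lengths: √(r_a1²−r_b1²) = 56.011346, √(r_a2²−r_b2²) = 81.874890
base pitch p_b = π·m·cos α = 12.931421
CR = (56.011346 + 81.874890 − 308.704791·sin 22.07433°)/12.931421 = 1.691398
contact ratio ≈ 1.6914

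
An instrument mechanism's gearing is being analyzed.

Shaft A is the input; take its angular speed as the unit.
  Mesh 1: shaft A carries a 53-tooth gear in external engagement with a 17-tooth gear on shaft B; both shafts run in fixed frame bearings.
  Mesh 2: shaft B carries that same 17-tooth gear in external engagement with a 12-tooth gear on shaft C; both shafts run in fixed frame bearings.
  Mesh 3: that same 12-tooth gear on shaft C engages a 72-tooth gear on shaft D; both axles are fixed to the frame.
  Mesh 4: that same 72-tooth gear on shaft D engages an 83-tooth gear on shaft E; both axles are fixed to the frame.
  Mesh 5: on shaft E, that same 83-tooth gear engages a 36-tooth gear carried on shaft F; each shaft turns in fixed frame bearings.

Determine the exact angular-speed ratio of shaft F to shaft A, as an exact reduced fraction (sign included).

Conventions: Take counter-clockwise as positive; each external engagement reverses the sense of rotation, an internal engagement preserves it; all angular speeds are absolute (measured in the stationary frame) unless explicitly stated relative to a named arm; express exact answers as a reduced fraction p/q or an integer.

class = fixed-axis compound train [5 meshes; 5 ratios multiply, 5 sense flips]
mesh 1 [53T→17T]: running ratio 53/17, sense −
mesh 2 [17T→12T]: running ratio 53/12, sense +
mesh 3 [12T→72T]: running ratio 53/72, sense −
mesh 4 [72T→83T]: running ratio 53/83, sense +
mesh 5 [83T→36T]: running ratio 53/36, sense −
ω_out/ω_in = -53/36

-53/36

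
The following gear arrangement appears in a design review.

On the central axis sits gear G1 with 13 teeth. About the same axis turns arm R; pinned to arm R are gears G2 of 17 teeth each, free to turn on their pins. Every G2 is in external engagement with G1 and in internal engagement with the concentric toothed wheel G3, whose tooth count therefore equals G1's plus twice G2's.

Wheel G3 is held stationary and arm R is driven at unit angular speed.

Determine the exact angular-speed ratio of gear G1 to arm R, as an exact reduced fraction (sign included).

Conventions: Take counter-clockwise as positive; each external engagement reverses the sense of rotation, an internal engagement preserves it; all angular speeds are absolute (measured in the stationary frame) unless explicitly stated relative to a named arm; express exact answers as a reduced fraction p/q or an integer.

60/13

recognized (axles ride arm R): planetary set, 13/17/47 teeth
ring teeth: 13 + 2·17 = 47
13(ω_sun−ω_arm) = −47(ω_ring−ω_arm),  ω_ring = 0, ω_arm = 1
ω_sun = 1 − (47/13)(0−1) = 60/13
ω_out/ω_in = 60/13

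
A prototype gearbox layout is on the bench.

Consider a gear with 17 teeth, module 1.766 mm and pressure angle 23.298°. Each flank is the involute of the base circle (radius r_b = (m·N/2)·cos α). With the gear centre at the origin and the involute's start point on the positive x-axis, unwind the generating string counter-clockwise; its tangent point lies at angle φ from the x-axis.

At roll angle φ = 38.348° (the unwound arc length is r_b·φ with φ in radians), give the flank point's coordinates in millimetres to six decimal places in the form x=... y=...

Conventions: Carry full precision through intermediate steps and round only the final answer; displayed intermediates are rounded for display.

x=16.537709 y=1.317128

single-mesh involute tooth geometry (17T wheel at module 1.766)
pitch radius r_p = m·N/2 = 1.766·17/2 = 15.011000
base radius r_b = r_p·cos α = 15.011000·cos 23.298° = 13.787006
roll angle φ = 38.348° = 0.66929886 rad
x = r_b·(cos φ + φ·sin φ) = 16.537709
y = r_b·(sin φ − φ·cos φ) = 1.317128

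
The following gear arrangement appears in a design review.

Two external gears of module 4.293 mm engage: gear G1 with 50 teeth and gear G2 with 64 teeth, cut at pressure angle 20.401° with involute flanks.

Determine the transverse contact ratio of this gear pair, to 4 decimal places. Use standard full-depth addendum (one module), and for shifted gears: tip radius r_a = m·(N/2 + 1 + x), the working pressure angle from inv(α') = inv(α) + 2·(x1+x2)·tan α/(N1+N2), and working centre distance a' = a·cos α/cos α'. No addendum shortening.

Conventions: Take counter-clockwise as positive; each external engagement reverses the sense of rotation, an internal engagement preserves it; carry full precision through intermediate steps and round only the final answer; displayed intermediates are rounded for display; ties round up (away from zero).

class = single-mesh tooth geometry [involute pair 50T × 64T, m = 4.293]
base radii: r_b1 = 100.593137, r_b2 = 128.759215
tip radii: r_a1 = 111.618000, r_a2 = 141.669000
no profile shift: α' = α, a' = a
action lengths: √(r_a1²−r_b1²) = 48.369399, √(r_a2²−r_b2²) = 59.086125
base pitch p_b = π·m·cos α = 12.640906
CR = (48.369399 + 59.086125 − 244.701000·sin 20.40100°)/12.640906 = 1.752690
contact ratio ≈ 1.7527

1.7527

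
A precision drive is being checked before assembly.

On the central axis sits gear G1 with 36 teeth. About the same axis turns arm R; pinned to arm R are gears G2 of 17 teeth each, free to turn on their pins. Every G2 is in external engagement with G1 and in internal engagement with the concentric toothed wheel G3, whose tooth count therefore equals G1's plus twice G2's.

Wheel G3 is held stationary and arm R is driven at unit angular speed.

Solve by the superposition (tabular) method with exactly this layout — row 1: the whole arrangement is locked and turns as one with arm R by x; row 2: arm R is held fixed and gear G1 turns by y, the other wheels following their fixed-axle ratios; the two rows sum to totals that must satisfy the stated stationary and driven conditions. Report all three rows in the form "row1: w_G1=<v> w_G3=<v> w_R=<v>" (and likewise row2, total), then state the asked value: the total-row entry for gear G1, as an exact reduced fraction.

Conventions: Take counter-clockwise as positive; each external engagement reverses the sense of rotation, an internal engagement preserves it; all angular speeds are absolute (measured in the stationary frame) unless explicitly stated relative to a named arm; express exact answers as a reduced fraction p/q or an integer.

class = planetary set [G3 = 36+2·17 = 70; Willis about the carrier]
row 1 — lock + rotate with arm: ω_sun = ω_ring = ω_arm = x
row 2: sun turns y, ring = −(36/70)·y, arm 0
boundary: total ω_ring = x − (36/70)·y = 0 and total ω_arm = x = 1  ⇒  y = 35/18, x = 1
row 2 ring = −(36/70)·35/18 = -1
totals (row 1 + row 2): sun 1 + 35/18 = 53/18, ring 1 + (-1) = 0, arm 1 + 0 = 1
asked cell (total, sun) = 53/18

row1: w_G1=1 w_G3=1 w_R=1
row2: w_G1=35/18 w_G3=-1 w_R=0
total: w_G1=53/18 w_G3=0 w_R=1
asked value: 53/18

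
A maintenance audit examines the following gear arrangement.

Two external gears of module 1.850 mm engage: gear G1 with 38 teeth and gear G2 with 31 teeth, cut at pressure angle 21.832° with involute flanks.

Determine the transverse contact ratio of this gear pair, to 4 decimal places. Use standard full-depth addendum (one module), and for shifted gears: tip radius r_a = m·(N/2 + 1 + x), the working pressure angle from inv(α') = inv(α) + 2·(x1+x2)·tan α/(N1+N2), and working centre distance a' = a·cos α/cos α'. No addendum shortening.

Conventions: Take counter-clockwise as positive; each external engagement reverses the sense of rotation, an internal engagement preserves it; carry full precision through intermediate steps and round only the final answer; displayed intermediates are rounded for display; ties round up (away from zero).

1.6035

single-mesh involute tooth geometry (38T engaging 31T at module 1.850)
base radii: r_b1 = 32.628981, r_b2 = 26.618379
tip radii: r_a1 = 37.000000, r_a2 = 30.525000
no profile shift: α' = α, a' = a
action lengths: √(r_a1²−r_b1²) = 17.445618, √(r_a2²−r_b2²) = 14.941135
base pitch p_b = π·m·cos α = 5.395104
CR = (17.445618 + 14.941135 − 63.825000·sin 21.83200°)/5.395104 = 1.603511
contact ratio ≈ 1.6035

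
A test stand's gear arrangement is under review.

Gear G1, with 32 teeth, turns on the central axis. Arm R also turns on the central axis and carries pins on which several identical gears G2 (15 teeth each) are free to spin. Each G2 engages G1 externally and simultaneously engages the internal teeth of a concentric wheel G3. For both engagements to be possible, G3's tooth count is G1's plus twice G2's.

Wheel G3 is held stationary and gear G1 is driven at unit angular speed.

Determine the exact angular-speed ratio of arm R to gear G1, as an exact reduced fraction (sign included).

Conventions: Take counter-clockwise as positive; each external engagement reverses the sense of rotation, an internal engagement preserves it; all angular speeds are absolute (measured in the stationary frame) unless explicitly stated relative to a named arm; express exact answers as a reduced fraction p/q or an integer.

topology: planetary set — G1 32T / G2 15T / G3 62T, arm = carrier (Willis)
ring teeth: 32 + 2·15 = 62
32(ω_sun−ω_arm) = −62(ω_ring−ω_arm),  ω_ring = 0, ω_sun = 1
32(1−ω_arm) = −62(0−ω_arm)  ⇒  94·ω_arm = 32  ⇒  ω_arm = 16/47
ω_out/ω_in = 16/47

16/47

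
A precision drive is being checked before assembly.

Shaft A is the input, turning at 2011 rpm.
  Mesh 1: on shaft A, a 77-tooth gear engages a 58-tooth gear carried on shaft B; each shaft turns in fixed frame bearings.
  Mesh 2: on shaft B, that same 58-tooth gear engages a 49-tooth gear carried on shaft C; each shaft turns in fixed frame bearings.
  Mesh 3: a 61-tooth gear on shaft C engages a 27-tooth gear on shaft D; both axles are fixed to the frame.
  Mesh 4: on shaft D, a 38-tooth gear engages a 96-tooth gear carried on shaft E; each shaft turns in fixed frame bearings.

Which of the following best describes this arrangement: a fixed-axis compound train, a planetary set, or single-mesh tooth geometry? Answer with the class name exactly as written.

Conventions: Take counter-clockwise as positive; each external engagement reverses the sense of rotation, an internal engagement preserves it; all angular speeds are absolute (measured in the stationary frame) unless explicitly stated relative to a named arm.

fixed-axis compound train

topology: fixed-axis compound train — 4 meshes, A→E
classification: fixed-axis compound train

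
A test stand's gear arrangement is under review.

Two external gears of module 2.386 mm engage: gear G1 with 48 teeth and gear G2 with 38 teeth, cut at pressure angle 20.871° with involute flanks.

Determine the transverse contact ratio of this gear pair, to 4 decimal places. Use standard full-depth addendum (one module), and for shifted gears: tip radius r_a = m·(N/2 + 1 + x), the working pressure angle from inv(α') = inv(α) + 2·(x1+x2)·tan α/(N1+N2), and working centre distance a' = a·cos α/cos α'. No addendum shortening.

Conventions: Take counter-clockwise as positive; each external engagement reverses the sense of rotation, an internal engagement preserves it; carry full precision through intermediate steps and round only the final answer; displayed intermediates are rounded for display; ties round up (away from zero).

1.6831

single-mesh involute tooth geometry (48T engaging 38T at module 2.386)
base radii: r_b1 = 53.506618, r_b2 = 42.359406
tip radii: r_a1 = 59.650000, r_a2 = 47.720000
no profile shift: α' = α, a' = a
action lengths: √(r_a1²−r_b1²) = 26.365970, √(r_a2²−r_b2²) = 21.974511
base pitch p_b = π·m·cos α = 7.004000
CR = (26.365970 + 21.974511 − 102.598000·sin 20.87100°)/7.004000 = 1.683094
contact ratio ≈ 1.6831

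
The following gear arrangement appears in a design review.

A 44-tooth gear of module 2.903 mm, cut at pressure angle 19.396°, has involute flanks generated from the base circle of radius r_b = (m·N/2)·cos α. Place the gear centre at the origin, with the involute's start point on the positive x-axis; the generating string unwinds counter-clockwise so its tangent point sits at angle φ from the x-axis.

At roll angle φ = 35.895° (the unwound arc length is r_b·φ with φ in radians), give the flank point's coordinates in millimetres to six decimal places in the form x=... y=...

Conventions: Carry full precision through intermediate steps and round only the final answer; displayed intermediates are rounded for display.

x=70.928307 y=4.746410

recognized (one wheel, involute flank): single-mesh tooth geometry, m = 2.903, N = 44
pitch radius r_p = m·N/2 = 2.903·44/2 = 63.866000
base radius r_b = r_p·cos α = 63.866000·cos 19.396° = 60.241339
roll angle φ = 35.895° = 0.62648594 rad
x = r_b·(cos φ + φ·sin φ) = 70.928307
y = r_b·(sin φ − φ·cos φ) = 4.746410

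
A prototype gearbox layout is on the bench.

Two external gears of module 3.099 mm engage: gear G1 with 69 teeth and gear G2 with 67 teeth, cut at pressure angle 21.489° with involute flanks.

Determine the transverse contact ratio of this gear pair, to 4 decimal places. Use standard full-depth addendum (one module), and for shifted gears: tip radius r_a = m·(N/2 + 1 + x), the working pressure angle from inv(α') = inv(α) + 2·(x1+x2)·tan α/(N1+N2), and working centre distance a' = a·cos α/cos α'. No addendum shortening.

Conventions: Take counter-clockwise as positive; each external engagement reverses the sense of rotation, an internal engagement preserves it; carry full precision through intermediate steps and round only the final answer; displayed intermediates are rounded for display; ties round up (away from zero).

1.7213

topology: single-mesh involute geometry — m = 3.099, 69T/67T pair
base radii: r_b1 = 99.483581, r_b2 = 96.599999
tip radii: r_a1 = 110.014500, r_a2 = 106.915500
no profile shift: α' = α, a' = a
action lengths: √(r_a1²−r_b1²) = 46.970282, √(r_a2²−r_b2²) = 45.818822
base pitch p_b = π·m·cos α = 9.059040
CR = (46.970282 + 45.818822 − 210.732000·sin 21.48900°)/9.059040 = 1.721287
contact ratio ≈ 1.7213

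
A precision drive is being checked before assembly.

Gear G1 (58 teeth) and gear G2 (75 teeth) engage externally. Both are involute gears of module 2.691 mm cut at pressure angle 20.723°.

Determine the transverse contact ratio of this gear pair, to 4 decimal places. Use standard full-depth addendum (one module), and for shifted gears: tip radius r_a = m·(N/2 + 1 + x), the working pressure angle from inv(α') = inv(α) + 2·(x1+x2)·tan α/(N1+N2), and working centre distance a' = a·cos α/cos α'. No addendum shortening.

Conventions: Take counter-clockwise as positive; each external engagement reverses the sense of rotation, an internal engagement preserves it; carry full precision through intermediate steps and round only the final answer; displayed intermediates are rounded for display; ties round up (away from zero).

recognized (one external pair, fixed centres): single-mesh tooth geometry, m = 2.691, N1 = 58, N2 = 75
base radii: r_b1 = 72.990038, r_b2 = 94.383669
tip radii: r_a1 = 80.730000, r_a2 = 103.603500
no profile shift: α' = α, a' = a
action lengths: √(r_a1²−r_b1²) = 34.493294, √(r_a2²−r_b2²) = 42.724796
base pitch p_b = π·m·cos α = 7.907068
CR = (34.493294 + 42.724796 − 178.951500·sin 20.72300°)/7.907068 = 1.757420
contact ratio ≈ 1.7574

1.7574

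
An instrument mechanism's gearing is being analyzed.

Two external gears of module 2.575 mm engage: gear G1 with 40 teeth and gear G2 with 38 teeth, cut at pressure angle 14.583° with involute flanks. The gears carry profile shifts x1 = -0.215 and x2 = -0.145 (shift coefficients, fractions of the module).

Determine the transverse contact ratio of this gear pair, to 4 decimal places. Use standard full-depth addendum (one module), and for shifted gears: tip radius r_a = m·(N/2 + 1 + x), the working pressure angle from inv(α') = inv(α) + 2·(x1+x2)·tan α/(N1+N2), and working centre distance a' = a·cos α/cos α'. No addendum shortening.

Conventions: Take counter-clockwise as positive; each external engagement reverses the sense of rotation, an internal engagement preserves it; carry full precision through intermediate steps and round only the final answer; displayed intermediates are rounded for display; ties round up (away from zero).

topology: single-mesh involute geometry — m = 2.575, 40T/38T pair
base radii: r_b1 = 49.840872, r_b2 = 47.348828
tip radii: r_a1 = 53.521375, r_a2 = 51.126625
inv(α') = inv(14.583°) + 2·(-0.215-0.145)·tan α/(40+38) = 0.00324080  ⇒  α' = 12.15487°
a' = a·cos α / cos α' = 100.4250·cos 14.583°/cos 12.15487° = 99.418457
action lengths: √(r_a1²−r_b1²) = 19.504489, √(r_a2²−r_b2²) = 19.287827
base pitch p_b = π·m·cos α = 7.828986
CR = (19.504489 + 19.287827 − 99.418457·sin 12.15487°)/7.828986 = 2.281175
contact ratio ≈ 2.2812

2.2812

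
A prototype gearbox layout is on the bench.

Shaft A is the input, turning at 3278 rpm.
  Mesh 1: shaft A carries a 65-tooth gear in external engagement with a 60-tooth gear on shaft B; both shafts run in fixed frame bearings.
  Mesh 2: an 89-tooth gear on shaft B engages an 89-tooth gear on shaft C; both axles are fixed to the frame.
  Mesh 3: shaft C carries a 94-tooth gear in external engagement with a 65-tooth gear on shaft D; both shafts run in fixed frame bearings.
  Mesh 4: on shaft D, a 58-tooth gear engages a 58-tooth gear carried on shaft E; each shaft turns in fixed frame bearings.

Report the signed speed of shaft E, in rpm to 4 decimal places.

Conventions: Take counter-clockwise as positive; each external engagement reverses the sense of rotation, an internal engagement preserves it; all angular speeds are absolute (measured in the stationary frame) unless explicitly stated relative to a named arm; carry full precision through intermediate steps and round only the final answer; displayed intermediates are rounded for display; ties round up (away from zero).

+5135.5333 rpm

4-mesh fixed-axis compound train (all bearings frame-fixed)
mesh 1 [65T→60T]: ω = 3278.0000×65/60 = 3551.1667 rpm, sense flips to −
mesh 2 [89T→89T]: ω = 3551.1667×89/89 = 3551.1667 rpm, sense flips to +
mesh 3 [94T→65T]: ω = 3551.1667×94/65 = 5135.5333 rpm, sense flips to −
mesh 4 [58T→58T]: ω = 5135.5333×58/58 = 5135.5333 rpm, sense flips to +
signed output speed = +5135.5333 rpm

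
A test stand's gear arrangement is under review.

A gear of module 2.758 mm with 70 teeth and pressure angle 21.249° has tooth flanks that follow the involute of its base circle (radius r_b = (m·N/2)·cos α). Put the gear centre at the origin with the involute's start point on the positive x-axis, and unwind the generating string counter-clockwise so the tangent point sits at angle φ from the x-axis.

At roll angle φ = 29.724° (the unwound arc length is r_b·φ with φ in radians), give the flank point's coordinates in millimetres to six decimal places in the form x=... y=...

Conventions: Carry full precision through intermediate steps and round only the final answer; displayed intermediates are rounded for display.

x=101.271501 y=4.075527

single-mesh involute tooth geometry (70T wheel at module 2.758)
pitch radius r_p = m·N/2 = 2.758·70/2 = 96.530000
base radius r_b = r_p·cos α = 96.530000·cos 21.249° = 89.967330
roll angle φ = 29.724° = 0.51878167 rad
x = r_b·(cos φ + φ·sin φ) = 101.271501
y = r_b·(sin φ − φ·cos φ) = 4.075527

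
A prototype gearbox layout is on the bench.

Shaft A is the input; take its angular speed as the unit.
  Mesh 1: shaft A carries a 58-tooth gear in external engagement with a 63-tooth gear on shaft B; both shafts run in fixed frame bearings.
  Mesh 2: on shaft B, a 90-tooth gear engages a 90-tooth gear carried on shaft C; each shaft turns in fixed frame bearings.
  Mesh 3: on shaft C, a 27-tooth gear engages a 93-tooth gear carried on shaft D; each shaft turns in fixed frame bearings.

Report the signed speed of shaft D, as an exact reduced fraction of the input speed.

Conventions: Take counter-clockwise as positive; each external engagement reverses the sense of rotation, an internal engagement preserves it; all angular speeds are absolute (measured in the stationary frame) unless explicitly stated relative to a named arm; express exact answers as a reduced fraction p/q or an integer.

-58/217

3-mesh fixed-axis compound train (all bearings frame-fixed)
mesh 1 [58T→63T]: |ω|/ω_in = 1×58/63 = 58/63, sense flips to −
mesh 2 [90T→90T]: |ω|/ω_in = (58/63)×90/90 = 58/63, sense flips to +
mesh 3 [27T→93T]: |ω|/ω_in = (58/63)×27/93 = 58/217, sense flips to −
signed output speed (× input speed) = -58/217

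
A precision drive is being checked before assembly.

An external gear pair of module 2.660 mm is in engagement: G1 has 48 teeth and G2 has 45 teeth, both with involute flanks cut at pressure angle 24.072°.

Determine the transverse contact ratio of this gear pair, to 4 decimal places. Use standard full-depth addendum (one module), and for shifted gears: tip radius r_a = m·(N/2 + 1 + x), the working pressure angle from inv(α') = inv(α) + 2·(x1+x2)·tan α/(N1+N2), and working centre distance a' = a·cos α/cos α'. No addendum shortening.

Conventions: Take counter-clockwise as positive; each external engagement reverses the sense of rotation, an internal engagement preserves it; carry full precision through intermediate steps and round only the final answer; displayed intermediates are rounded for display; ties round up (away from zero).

1.5617

single-mesh involute tooth geometry (48T engaging 45T at module 2.660)
base radii: r_b1 = 58.288066, r_b2 = 54.645062
tip radii: r_a1 = 66.500000, r_a2 = 62.510000
no profile shift: α' = α, a' = a
action lengths: √(r_a1²−r_b1²) = 32.011738, √(r_a2²−r_b2²) = 30.354856
base pitch p_b = π·m·cos α = 7.629890
CR = (32.011738 + 30.354856 − 123.690000·sin 24.07200°)/7.629890 = 1.561672
contact ratio ≈ 1.5617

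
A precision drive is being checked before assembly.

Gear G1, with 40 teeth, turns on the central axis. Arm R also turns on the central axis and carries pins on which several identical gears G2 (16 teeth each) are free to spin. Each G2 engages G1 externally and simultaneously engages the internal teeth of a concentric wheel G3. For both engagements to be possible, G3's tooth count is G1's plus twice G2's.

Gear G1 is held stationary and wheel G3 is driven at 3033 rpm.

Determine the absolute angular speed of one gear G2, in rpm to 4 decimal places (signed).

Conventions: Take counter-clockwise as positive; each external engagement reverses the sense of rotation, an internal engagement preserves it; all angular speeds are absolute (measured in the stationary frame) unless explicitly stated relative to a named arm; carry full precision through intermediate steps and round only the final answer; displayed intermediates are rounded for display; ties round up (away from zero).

planetary set (40T centre, 16T on arm, 72T internal) — Willis relation
normalise by the input: solve with ω_ring = 1, then scale by 3033 rpm
ring teeth: 40 + 2·16 = 72
40(ω_sun−ω_arm) = −72(ω_ring−ω_arm),  ω_sun = 0, ω_ring = 1
40(0−ω_arm) = −72(1−ω_arm)  ⇒  112·ω_arm = 72  ⇒  ω_arm = 9/14
sun–planet mesh: 40·(0−9/14) = −16·(ω_p−ω_arm)  ⇒  ω_p−ω_arm = 45/28
ω_p = 9/14 + 45/28 = 9/4
scale: ω_p = 9/4 × 3033 rpm = +6824.2500 rpm

+6824.2500 rpm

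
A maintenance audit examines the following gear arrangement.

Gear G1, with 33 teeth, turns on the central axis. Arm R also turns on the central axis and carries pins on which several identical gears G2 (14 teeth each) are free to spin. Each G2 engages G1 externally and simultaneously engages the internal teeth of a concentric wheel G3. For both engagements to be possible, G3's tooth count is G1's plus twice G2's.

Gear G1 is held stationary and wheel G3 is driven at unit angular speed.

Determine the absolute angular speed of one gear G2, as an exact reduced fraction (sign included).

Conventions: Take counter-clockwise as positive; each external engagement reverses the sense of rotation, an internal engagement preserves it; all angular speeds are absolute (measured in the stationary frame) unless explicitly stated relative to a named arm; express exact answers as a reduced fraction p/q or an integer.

61/28

recognized (axles ride arm R): planetary set, 33/14/61 teeth
ring teeth: 33 + 2·14 = 61
33(ω_sun−ω_arm) = −61(ω_ring−ω_arm),  ω_sun = 0, ω_ring = 1
33(0−ω_arm) = −61(1−ω_arm)  ⇒  94·ω_arm = 61  ⇒  ω_arm = 61/94
sun–planet mesh: 33·(0−61/94) = −14·(ω_p−ω_arm)  ⇒  ω_p−ω_arm = 2013/1316
ω_p = 61/94 + 2013/1316 = 61/28
exact speed ratio = 61/28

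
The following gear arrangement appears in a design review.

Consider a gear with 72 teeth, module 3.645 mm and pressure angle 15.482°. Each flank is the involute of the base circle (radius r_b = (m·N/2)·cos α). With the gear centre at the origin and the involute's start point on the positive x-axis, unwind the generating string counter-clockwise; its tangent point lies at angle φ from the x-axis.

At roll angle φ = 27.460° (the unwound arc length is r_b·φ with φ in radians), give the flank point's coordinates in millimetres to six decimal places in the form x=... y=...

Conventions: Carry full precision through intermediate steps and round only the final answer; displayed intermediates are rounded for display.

topology: single-mesh involute geometry — m = 3.645, N = 72
pitch radius r_p = m·N/2 = 3.645·72/2 = 131.220000
base radius r_b = r_p·cos α = 131.220000·cos 15.482° = 126.458598
roll angle φ = 27.460° = 0.47926741 rad
x = r_b·(cos φ + φ·sin φ) = 140.158769
y = r_b·(sin φ − φ·cos φ) = 4.534738

x=140.158769 y=4.534738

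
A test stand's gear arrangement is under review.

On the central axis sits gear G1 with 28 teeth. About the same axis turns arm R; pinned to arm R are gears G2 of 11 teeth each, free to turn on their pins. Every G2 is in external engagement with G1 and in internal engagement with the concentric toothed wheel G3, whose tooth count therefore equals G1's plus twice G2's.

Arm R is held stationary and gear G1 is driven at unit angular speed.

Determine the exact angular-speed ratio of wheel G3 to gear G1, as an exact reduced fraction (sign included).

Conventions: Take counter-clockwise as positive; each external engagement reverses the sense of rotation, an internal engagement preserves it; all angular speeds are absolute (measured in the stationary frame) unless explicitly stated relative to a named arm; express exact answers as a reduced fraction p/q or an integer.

-14/25

class = planetary set [G3 = 28+2·11 = 50; Willis about the carrier]
ring teeth: 28 + 2·11 = 50
28(ω_sun−ω_arm) = −50(ω_ring−ω_arm),  ω_arm = 0, ω_sun = 1
ω_ring = 0 − (28/50)(1−0) = -14/25
ω_out/ω_in = -14/25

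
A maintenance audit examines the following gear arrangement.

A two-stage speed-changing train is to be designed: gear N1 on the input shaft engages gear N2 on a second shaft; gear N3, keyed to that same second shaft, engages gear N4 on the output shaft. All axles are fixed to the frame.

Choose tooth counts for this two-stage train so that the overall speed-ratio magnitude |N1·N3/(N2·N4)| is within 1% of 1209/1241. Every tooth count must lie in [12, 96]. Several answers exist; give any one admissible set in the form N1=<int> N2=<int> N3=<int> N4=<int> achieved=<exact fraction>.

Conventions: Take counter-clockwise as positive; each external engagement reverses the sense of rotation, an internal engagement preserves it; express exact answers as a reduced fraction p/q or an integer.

N1=13 N2=17 N3=93 N4=73 achieved=1209/1241

2-stage fixed-axis compound train for ratio 1209/1241
target = 1209/1241 in lowest terms: an exact hit needs N1·N3 = k·1209 and N2·N4 = k·1241 for one integer k, every count in [12, 96]; additionally prefer no 1:1 stage (N1 ≠ N2, N3 ≠ N4)
k = 1: N1·N3 = 1209 = 13·93, N2·N4 = 1241 = 17·73
achieved = 13·93/(17·73) = 1209/1241; |achieved − target| = 0 ≤ 1209/124100 ✓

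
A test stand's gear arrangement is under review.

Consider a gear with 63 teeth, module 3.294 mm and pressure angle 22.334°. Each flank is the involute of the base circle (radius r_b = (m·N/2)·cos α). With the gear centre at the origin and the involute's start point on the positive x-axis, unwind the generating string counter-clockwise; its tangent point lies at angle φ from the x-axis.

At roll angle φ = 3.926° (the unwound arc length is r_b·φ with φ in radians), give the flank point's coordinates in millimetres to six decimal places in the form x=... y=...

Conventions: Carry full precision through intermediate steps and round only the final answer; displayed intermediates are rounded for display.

class = single-mesh tooth geometry [base-circle involute, m = 3.294, 63T]
pitch radius r_p = m·N/2 = 3.294·63/2 = 103.761000
base radius r_b = r_p·cos α = 103.761000·cos 22.334° = 95.977304
roll angle φ = 3.926° = 0.06852163 rad
x = r_b·(cos φ + φ·sin φ) = 96.202357
y = r_b·(sin φ − φ·cos φ) = 0.010288

x=96.202357 y=0.010288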